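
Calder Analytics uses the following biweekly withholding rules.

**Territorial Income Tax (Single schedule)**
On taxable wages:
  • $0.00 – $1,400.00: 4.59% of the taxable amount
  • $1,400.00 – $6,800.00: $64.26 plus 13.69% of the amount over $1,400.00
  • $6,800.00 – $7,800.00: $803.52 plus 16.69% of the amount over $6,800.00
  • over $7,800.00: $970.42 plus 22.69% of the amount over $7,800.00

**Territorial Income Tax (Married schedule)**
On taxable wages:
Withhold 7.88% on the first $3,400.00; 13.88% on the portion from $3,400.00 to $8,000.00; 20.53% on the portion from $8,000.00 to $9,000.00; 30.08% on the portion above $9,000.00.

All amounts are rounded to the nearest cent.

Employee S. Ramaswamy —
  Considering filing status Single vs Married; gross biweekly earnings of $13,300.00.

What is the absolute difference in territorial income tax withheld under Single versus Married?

$186.77

Territorial Income Tax (Single): taxable = $13,300.00
  $970.42 + 22.69% × ($13,300.00 − $7,800.00) = $970.42 + 22.69% × $5,500.00 = $2,218.37
Territorial Income Tax (Married): taxable = $13,300.00
  $1,111.70 + 30.08% × ($13,300.00 − $9,000.00) = $1,111.70 + 30.08% × $4,300.00 = $2,405.14
Difference: |$2,218.37 − $2,405.14| = $186.77 (higher under Married)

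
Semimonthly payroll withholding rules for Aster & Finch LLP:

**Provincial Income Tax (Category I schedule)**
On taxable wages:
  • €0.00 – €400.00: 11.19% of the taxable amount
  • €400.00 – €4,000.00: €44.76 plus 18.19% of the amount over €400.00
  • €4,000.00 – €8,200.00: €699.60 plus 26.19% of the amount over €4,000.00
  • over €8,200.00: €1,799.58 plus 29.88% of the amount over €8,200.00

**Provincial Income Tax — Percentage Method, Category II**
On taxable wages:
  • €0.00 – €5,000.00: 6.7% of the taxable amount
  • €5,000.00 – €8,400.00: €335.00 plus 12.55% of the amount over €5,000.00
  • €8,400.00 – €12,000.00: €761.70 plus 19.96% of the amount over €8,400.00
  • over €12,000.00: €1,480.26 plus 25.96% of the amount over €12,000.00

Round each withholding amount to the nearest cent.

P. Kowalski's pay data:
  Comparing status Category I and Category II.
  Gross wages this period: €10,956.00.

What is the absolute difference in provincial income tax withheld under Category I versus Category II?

Provincial Income Tax (Category I): taxable = €10,956.00
  €1,799.58 + 29.88% × (€10,956.00 − €8,200.00) = €1,799.58 + 29.88% × €2,756.00 = €2,623.07
Provincial Income Tax (Category II): taxable = €10,956.00
  €761.70 + 19.96% × (€10,956.00 − €8,400.00) = €761.70 + 19.96% × €2,556.00 = €1,271.88
Difference: |€2,623.07 − €1,271.88| = €1,351.19 (higher under Category I)

€1,351.19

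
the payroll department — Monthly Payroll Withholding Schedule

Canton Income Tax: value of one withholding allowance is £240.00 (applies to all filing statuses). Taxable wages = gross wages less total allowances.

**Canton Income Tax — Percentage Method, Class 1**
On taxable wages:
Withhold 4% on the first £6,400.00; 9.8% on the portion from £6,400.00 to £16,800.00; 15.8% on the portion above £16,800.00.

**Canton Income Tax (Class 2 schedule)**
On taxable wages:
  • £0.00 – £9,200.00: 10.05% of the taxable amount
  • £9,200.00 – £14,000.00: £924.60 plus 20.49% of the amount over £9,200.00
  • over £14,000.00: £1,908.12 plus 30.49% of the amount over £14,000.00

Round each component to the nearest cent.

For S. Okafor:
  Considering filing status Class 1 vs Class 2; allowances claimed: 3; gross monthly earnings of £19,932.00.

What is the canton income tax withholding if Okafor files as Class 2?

Canton Income Tax (Class 2): taxable = £19,932.00 − 3×£240.00 = £19,212.00
  £1,908.12 + 30.49% × (£19,212.00 − £14,000.00) = £1,908.12 + 30.49% × £5,212.00 = £3,497.26

£3,497.26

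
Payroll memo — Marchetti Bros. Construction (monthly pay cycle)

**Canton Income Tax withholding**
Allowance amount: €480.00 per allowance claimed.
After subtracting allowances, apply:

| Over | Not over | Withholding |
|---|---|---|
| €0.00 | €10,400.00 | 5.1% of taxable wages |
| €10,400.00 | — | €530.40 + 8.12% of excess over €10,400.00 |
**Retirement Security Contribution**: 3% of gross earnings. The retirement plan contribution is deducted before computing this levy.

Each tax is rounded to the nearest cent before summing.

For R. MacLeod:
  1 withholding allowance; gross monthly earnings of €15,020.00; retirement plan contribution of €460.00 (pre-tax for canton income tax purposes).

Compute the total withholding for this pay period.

€1,266.02

Canton Income Tax: taxable = €15,020.00 − €460.00 − 1×€480.00 = €14,080.00
  €530.40 + 8.12% × (€14,080.00 − €10,400.00) = €530.40 + 8.12% × €3,680.00 = €829.22
Retirement Security Contribution: 3% × €14,560.00 = €436.80
Total: €829.22 + €436.80 = €1,266.02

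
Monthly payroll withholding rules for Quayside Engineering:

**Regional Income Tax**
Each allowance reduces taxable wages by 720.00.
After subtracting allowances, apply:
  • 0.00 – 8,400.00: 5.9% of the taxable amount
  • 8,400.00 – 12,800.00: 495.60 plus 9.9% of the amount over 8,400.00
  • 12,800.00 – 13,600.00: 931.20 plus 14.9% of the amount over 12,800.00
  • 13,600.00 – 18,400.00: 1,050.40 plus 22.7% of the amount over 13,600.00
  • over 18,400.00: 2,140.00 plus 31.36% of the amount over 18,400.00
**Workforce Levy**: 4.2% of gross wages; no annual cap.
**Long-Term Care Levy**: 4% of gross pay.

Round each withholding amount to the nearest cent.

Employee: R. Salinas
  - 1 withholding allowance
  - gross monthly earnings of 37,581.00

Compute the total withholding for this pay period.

Regional Income Tax: taxable = 37,581.00 − 1×720.00 = 36,861.00
  2,140.00 + 31.36% × (36,861.00 − 18,400.00) = 2,140.00 + 31.36% × 18,461.00 = 7,929.37
Workforce Levy: 4.2% × 37,581.00 = 1,578.40
Long-Term Care Levy: 4% × 37,581.00 = 1,503.24
Total: 7,929.37 + 1,578.40 + 1,503.24 = 11,011.01

11,011.01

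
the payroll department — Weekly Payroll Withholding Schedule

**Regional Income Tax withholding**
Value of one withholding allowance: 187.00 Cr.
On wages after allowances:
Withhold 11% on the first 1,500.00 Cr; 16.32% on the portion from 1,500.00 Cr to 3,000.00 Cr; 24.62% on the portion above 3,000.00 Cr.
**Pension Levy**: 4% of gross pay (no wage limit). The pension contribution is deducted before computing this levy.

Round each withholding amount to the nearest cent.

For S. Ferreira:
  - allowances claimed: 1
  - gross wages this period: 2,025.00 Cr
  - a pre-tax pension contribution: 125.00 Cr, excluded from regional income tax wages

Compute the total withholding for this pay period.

275.76 Cr

Regional Income Tax: taxable = 2,025.00 Cr − 125.00 Cr − 1×187.00 Cr = 1,713.00 Cr
  165.00 Cr + 16.32% × (1,713.00 Cr − 1,500.00 Cr) = 165.00 Cr + 16.32% × 213.00 Cr = 199.76 Cr
Pension Levy: 4% × 1,900.00 Cr = 76.00 Cr
Total: 199.76 Cr + 76.00 Cr = 275.76 Cr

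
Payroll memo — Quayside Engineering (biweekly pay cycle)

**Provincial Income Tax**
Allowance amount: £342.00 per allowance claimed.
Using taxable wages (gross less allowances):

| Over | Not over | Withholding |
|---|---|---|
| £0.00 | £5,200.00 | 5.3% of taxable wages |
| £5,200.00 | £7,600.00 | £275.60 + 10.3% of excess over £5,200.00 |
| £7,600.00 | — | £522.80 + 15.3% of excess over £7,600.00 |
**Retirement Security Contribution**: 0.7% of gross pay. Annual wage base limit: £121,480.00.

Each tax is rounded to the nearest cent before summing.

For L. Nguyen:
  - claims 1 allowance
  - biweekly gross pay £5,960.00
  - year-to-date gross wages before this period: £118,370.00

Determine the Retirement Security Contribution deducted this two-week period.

£21.77

Retirement Security Contribution: cap £121,480.00 − YTD £118,370.00 = £3,110.00 subject; 0.7% × £3,110.00 = £21.77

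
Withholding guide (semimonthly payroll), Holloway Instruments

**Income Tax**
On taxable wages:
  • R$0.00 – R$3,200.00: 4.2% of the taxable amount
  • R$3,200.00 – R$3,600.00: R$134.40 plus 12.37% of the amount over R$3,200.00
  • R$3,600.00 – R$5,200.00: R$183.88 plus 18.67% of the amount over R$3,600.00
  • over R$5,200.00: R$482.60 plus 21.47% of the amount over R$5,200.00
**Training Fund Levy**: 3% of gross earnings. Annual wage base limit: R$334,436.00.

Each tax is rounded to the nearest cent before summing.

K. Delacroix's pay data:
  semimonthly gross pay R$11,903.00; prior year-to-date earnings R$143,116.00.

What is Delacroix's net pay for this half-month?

Income Tax: taxable = R$11,903.00
  R$482.60 + 21.47% × (R$11,903.00 − R$5,200.00) = R$482.60 + 21.47% × R$6,703.00 = R$1,921.73
Training Fund Levy: 3% × R$11,903.00 = R$357.09
Total withheld: R$1,921.73 + R$357.09 = R$2,278.82
Net pay: R$11,903.00 − R$2,278.82 = R$9,624.18

R$9,624.18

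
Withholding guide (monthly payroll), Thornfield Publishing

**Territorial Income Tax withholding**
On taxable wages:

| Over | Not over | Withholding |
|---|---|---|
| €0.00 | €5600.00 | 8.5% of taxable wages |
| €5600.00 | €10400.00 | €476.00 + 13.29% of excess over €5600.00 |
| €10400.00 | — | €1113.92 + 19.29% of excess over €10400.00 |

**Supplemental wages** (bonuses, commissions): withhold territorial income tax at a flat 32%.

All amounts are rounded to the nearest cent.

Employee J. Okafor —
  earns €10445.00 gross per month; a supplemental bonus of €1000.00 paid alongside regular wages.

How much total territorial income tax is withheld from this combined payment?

€1442.60

Territorial Income Tax: taxable = €10445.00
  €1113.92 + 19.29% × (€10445.00 − €10400.00) = €1113.92 + 19.29% × €45.00 = €1122.60
Supplemental (32% flat on bonus): 32% × €1000.00 = €320.00
Total territorial income tax: €1122.60 + €320.00 = €1442.60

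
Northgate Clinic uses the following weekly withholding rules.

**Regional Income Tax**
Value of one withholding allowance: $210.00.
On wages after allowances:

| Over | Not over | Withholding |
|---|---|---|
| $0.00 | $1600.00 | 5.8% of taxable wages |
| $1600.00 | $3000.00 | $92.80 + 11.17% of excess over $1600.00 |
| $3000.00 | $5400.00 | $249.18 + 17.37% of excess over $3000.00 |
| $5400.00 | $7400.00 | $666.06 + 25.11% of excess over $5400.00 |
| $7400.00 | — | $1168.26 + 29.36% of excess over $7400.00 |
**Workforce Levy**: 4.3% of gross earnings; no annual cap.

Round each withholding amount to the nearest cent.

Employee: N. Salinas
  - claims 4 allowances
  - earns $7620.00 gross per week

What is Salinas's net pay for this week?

Regional Income Tax: taxable = $7620.00 − 4×$210.00 = $6780.00
  $666.06 + 25.11% × ($6780.00 − $5400.00) = $666.06 + 25.11% × $1380.00 = $1012.58
Workforce Levy: 4.3% × $7620.00 = $327.66
Total withheld: $1012.58 + $327.66 = $1340.24
Net pay: $7620.00 − $1340.24 = $6279.76

$6279.76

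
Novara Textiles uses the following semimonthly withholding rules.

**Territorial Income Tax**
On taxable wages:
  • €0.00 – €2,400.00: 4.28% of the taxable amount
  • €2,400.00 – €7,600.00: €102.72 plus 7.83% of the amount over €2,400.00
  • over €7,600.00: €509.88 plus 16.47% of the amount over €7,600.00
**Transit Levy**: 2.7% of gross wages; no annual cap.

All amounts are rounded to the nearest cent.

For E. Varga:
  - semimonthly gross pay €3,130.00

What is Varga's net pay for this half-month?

Territorial Income Tax: taxable = €3,130.00
  €102.72 + 7.83% × (€3,130.00 − €2,400.00) = €102.72 + 7.83% × €730.00 = €159.88
Transit Levy: 2.7% × €3,130.00 = €84.51
Total withheld: €159.88 + €84.51 = €244.39
Net pay: €3,130.00 − €244.39 = €2,885.61

€2,885.61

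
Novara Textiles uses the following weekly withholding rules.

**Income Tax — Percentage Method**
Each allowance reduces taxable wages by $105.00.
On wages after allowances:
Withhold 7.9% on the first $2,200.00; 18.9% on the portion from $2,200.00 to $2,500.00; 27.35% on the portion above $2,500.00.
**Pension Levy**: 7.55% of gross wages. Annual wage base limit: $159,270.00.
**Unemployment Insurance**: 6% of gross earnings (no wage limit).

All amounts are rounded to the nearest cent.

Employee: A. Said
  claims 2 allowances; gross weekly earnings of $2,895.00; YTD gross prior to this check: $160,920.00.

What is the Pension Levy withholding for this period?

$0.00

Pension Levy: YTD $160,920.00 ≥ cap $159,270.00 → $0.00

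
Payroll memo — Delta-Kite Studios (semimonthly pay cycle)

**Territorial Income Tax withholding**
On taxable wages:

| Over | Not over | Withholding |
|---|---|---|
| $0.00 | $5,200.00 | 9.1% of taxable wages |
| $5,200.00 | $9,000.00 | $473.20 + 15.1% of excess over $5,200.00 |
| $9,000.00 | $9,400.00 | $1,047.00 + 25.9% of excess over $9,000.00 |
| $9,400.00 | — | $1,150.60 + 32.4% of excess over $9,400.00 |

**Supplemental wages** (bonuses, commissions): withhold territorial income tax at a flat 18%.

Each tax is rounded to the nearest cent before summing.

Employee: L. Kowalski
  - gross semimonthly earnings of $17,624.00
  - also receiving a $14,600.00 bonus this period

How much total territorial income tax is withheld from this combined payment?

Territorial Income Tax: taxable = $17,624.00
  $1,150.60 + 32.4% × ($17,624.00 − $9,400.00) = $1,150.60 + 32.4% × $8,224.00 = $3,815.18
Supplemental (18% flat on bonus): 18% × $14,600.00 = $2,628.00
Total territorial income tax: $3,815.18 + $2,628.00 = $6,443.18

$6,443.18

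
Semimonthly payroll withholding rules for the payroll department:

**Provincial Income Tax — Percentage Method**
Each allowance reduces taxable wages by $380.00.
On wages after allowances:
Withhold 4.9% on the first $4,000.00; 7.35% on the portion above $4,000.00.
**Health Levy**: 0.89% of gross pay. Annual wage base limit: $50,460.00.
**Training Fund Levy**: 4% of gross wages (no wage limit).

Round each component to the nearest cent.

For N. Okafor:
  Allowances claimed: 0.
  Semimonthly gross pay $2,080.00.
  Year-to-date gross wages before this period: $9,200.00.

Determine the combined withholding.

Provincial Income Tax: taxable = $2,080.00
  4.9% × $2,080.00 = $101.92
Health Levy: 0.89% × $2,080.00 = $18.51
Training Fund Levy: 4% × $2,080.00 = $83.20
Total: $101.92 + $18.51 + $83.20 = $203.63

$203.63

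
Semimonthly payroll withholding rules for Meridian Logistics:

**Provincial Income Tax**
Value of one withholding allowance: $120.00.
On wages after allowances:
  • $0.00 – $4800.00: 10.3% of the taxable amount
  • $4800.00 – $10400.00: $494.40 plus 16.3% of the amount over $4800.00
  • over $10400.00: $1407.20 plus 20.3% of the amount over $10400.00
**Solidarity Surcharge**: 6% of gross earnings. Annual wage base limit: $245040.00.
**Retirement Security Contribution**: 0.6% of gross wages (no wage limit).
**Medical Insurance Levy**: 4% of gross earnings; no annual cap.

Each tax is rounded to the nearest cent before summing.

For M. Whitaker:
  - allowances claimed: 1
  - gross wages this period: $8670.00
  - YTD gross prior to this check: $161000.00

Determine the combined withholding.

$2024.67

Provincial Income Tax: taxable = $8670.00 − 1×$120.00 = $8550.00
  $494.40 + 16.3% × ($8550.00 − $4800.00) = $494.40 + 16.3% × $3750.00 = $1105.65
Solidarity Surcharge: 6% × $8670.00 = $520.20
Retirement Security Contribution: 0.6% × $8670.00 = $52.02
Medical Insurance Levy: 4% × $8670.00 = $346.80
Total: $1105.65 + $520.20 + $52.02 + $346.80 = $2024.67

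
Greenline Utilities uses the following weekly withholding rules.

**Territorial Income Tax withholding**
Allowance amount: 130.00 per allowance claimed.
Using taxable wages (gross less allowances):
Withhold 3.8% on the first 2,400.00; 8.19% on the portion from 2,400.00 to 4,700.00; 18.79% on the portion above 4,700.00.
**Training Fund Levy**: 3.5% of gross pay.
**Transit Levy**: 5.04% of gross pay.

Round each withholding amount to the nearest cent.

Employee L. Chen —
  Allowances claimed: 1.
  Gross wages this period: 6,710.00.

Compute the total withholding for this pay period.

Territorial Income Tax: taxable = 6,710.00 − 1×130.00 = 6,580.00
  279.57 + 18.79% × (6,580.00 − 4,700.00) = 279.57 + 18.79% × 1,880.00 = 632.82
Training Fund Levy: 3.5% × 6,710.00 = 234.85
Transit Levy: 5.04% × 6,710.00 = 338.18
Total: 632.82 + 234.85 + 338.18 = 1,205.85

1,205.85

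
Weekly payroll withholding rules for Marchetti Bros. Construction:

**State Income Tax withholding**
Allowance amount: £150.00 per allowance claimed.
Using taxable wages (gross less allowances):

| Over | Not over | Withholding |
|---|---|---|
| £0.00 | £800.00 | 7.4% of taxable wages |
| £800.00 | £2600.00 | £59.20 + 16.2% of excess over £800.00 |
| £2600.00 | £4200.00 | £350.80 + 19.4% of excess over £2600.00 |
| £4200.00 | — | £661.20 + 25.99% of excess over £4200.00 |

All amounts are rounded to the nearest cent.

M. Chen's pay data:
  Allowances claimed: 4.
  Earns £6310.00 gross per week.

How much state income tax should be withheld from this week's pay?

State Income Tax: taxable = £6310.00 − 4×£150.00 = £5710.00
  £661.20 + 25.99% × (£5710.00 − £4200.00) = £661.20 + 25.99% × £1510.00 = £1053.65

£1053.65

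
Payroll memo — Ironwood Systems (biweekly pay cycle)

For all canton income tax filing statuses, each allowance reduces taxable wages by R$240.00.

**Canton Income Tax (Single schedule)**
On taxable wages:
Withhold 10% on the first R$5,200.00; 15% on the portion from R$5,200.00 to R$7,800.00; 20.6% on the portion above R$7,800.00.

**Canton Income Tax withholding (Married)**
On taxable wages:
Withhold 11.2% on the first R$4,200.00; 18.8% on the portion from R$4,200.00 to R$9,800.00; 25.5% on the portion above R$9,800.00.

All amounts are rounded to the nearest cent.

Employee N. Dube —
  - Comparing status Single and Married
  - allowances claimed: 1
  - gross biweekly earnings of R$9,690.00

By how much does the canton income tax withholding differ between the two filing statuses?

R$207.50

Canton Income Tax (Single): taxable = R$9,690.00 − 1×R$240.00 = R$9,450.00
  R$910.00 + 20.6% × (R$9,450.00 − R$7,800.00) = R$910.00 + 20.6% × R$1,650.00 = R$1,249.90
Canton Income Tax (Married): taxable = R$9,690.00 − 1×R$240.00 = R$9,450.00
  R$470.40 + 18.8% × (R$9,450.00 − R$4,200.00) = R$470.40 + 18.8% × R$5,250.00 = R$1,457.40
Difference: |R$1,249.90 − R$1,457.40| = R$207.50 (higher under Married)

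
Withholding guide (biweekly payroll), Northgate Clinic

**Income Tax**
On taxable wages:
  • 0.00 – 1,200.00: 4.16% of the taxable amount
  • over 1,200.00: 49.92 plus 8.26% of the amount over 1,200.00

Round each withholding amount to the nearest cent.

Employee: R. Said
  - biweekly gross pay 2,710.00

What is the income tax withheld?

Income Tax: taxable = 2,710.00
  49.92 + 8.26% × (2,710.00 − 1,200.00) = 49.92 + 8.26% × 1,510.00 = 174.65

174.65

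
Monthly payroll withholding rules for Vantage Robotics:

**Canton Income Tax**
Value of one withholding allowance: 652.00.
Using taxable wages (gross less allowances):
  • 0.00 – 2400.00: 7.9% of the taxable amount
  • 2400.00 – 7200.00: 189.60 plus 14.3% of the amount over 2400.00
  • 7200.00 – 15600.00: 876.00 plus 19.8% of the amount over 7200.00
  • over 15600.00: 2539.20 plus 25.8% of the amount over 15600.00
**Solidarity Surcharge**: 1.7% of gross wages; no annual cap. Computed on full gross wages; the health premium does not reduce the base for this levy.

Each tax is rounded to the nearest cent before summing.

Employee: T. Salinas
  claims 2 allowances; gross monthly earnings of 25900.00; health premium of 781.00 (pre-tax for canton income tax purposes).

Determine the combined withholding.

5098.97

Canton Income Tax: taxable = 25900.00 − 781.00 − 2×652.00 = 23815.00
  2539.20 + 25.8% × (23815.00 − 15600.00) = 2539.20 + 25.8% × 8215.00 = 4658.67
Solidarity Surcharge: 1.7% × 25900.00 = 440.30
Total: 4658.67 + 440.30 = 5098.97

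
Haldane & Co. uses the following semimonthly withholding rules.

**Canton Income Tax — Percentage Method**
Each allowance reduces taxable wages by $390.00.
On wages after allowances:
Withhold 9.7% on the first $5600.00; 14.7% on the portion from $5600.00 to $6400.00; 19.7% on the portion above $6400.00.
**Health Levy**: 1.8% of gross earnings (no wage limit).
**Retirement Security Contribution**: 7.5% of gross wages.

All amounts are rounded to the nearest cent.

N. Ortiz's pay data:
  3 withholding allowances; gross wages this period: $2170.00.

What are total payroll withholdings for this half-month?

Canton Income Tax: taxable = $2170.00 − 3×$390.00 = $1000.00
  9.7% × $1000.00 = $97.00
Health Levy: 1.8% × $2170.00 = $39.06
Retirement Security Contribution: 7.5% × $2170.00 = $162.75
Total: $97.00 + $39.06 + $162.75 = $298.81

$298.81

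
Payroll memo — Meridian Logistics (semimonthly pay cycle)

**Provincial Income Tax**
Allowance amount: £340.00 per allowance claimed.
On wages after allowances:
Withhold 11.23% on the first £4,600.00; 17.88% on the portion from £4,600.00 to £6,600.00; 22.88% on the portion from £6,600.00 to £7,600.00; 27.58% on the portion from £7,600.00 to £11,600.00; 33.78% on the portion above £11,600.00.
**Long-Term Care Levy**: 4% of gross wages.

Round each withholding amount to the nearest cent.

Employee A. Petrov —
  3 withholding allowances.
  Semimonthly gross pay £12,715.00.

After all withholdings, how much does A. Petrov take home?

£9,968.13

Provincial Income Tax: taxable = £12,715.00 − 3×£340.00 = £11,695.00
  £2,206.18 + 33.78% × (£11,695.00 − £11,600.00) = £2,206.18 + 33.78% × £95.00 = £2,238.27
Long-Term Care Levy: 4% × £12,715.00 = £508.60
Total withheld: £2,238.27 + £508.60 = £2,746.87
Net pay: £12,715.00 − £2,746.87 = £9,968.13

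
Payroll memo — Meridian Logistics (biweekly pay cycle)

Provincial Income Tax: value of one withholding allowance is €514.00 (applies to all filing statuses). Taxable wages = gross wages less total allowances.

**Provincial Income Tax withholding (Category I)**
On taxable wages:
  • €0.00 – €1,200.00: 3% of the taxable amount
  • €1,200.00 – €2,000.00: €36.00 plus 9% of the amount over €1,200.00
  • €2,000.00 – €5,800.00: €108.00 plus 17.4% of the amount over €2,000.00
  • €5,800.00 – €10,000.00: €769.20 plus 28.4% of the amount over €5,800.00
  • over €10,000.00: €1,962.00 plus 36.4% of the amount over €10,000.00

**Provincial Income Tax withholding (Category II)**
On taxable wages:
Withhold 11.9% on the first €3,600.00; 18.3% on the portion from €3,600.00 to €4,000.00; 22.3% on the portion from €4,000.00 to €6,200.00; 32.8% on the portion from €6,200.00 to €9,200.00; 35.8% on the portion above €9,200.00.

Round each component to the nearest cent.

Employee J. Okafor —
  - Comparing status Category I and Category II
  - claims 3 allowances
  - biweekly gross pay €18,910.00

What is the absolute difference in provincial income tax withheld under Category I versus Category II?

Provincial Income Tax (Category I): taxable = €18,910.00 − 3×€514.00 = €17,368.00
  €1,962.00 + 36.4% × (€17,368.00 − €10,000.00) = €1,962.00 + 36.4% × €7,368.00 = €4,643.95
Provincial Income Tax (Category II): taxable = €18,910.00 − 3×€514.00 = €17,368.00
  €1,976.20 + 35.8% × (€17,368.00 − €9,200.00) = €1,976.20 + 35.8% × €8,168.00 = €4,900.34
Difference: |€4,643.95 − €4,900.34| = €256.39 (higher under Category II)

€256.39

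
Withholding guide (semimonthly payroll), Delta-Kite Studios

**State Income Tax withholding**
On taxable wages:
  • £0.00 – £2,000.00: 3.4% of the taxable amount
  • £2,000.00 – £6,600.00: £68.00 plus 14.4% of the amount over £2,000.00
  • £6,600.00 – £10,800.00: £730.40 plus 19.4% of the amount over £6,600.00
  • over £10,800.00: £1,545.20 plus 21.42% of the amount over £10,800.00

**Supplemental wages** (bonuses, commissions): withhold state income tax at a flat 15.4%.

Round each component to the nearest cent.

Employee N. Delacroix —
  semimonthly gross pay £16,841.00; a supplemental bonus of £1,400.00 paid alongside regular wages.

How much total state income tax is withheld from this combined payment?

£3,054.78

State Income Tax: taxable = £16,841.00
  £1,545.20 + 21.42% × (£16,841.00 − £10,800.00) = £1,545.20 + 21.42% × £6,041.00 = £2,839.18
Supplemental (15.4% flat on bonus): 15.4% × £1,400.00 = £215.60
Total state income tax: £2,839.18 + £215.60 = £3,054.78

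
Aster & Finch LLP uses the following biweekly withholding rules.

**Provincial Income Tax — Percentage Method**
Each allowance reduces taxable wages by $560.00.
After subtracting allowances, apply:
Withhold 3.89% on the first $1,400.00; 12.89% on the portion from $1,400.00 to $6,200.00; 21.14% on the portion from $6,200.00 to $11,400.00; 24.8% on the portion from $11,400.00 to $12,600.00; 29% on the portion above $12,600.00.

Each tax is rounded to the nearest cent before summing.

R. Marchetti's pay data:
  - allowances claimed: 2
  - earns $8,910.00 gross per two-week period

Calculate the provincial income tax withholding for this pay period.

Provincial Income Tax: taxable = $8,910.00 − 2×$560.00 = $7,790.00
  $673.18 + 21.14% × ($7,790.00 − $6,200.00) = $673.18 + 21.14% × $1,590.00 = $1,009.31

$1,009.31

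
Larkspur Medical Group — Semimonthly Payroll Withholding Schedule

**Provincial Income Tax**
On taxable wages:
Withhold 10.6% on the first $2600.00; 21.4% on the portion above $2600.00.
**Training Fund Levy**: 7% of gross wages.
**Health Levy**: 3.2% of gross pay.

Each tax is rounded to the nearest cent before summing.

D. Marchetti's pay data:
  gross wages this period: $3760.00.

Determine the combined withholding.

$907.36

Provincial Income Tax: taxable = $3760.00
  $275.60 + 21.4% × ($3760.00 − $2600.00) = $275.60 + 21.4% × $1160.00 = $523.84
Training Fund Levy: 7% × $3760.00 = $263.20
Health Levy: 3.2% × $3760.00 = $120.32
Total: $523.84 + $263.20 + $120.32 = $907.36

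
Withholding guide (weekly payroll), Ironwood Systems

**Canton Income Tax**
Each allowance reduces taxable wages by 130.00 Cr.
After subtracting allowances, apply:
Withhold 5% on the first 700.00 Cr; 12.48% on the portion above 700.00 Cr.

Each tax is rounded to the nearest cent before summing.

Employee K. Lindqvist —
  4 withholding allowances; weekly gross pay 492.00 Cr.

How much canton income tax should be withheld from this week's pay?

Canton Income Tax: taxable = 492.00 Cr − 4×130.00 Cr = -28.00 Cr
  Taxable ≤ 0 → 0.00 Cr

0.00 Cr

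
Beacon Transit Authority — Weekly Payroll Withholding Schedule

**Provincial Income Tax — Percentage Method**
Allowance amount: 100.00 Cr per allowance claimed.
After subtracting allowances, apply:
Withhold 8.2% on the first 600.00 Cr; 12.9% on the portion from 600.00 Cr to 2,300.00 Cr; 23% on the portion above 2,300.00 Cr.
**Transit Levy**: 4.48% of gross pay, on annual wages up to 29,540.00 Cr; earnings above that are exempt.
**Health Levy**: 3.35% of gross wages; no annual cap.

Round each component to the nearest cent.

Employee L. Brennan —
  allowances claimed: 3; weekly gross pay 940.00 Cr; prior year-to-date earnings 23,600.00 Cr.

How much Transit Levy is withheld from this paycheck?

42.11 Cr

Transit Levy: 4.48% × 940.00 Cr = 42.11 Cr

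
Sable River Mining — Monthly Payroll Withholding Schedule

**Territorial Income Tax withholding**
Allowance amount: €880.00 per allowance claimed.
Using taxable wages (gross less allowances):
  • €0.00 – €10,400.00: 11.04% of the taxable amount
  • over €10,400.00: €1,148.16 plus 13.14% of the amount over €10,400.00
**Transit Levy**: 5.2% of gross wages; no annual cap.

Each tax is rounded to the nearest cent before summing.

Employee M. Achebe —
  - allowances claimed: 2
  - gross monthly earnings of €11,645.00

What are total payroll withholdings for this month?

€1,696.84

Territorial Income Tax: taxable = €11,645.00 − 2×€880.00 = €9,885.00
  11.04% × €9,885.00 = €1,091.30
Transit Levy: 5.2% × €11,645.00 = €605.54
Total: €1,091.30 + €605.54 = €1,696.84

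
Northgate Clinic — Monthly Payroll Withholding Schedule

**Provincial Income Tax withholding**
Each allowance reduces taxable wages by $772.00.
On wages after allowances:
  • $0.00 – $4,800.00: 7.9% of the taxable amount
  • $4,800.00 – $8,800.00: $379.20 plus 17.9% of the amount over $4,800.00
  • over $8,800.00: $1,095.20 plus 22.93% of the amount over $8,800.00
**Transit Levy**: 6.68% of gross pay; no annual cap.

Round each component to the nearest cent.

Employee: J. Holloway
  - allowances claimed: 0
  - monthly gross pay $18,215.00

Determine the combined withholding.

$4,470.82

Provincial Income Tax: taxable = $18,215.00
  $1,095.20 + 22.93% × ($18,215.00 − $8,800.00) = $1,095.20 + 22.93% × $9,415.00 = $3,254.06
Transit Levy: 6.68% × $18,215.00 = $1,216.76
Total: $3,254.06 + $1,216.76 = $4,470.82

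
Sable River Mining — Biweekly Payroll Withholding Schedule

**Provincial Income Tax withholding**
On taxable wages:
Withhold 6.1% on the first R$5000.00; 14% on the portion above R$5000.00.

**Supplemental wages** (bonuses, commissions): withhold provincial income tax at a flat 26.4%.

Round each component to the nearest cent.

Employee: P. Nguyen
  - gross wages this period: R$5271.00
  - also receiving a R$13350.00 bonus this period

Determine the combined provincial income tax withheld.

Provincial Income Tax: taxable = R$5271.00
  R$305.00 + 14% × (R$5271.00 − R$5000.00) = R$305.00 + 14% × R$271.00 = R$342.94
Supplemental (26.4% flat on bonus): 26.4% × R$13350.00 = R$3524.40
Total provincial income tax: R$342.94 + R$3524.40 = R$3867.34

R$3867.34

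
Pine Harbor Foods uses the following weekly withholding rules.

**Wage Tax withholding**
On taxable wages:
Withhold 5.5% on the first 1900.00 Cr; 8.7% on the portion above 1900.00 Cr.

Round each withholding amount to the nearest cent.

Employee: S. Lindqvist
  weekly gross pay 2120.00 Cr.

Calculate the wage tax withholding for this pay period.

Wage Tax: taxable = 2120.00 Cr
  104.50 Cr + 8.7% × (2120.00 Cr − 1900.00 Cr) = 104.50 Cr + 8.7% × 220.00 Cr = 123.64 Cr

123.64 Cr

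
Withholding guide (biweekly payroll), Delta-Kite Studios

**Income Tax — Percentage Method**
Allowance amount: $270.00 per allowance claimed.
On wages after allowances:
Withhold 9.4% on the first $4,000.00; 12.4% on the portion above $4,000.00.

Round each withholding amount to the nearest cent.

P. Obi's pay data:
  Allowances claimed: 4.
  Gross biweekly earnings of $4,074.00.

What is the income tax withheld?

$281.44

Income Tax: taxable = $4,074.00 − 4×$270.00 = $2,994.00
  9.4% × $2,994.00 = $281.44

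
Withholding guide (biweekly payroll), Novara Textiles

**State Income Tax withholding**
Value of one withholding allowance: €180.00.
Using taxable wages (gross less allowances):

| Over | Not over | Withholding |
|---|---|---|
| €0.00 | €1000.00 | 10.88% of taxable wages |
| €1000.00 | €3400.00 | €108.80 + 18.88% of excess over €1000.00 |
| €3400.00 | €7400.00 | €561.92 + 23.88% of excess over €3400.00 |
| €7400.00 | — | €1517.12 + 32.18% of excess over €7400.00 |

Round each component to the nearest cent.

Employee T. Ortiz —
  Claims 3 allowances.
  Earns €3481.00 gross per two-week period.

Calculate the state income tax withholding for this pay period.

State Income Tax: taxable = €3481.00 − 3×€180.00 = €2941.00
  €108.80 + 18.88% × (€2941.00 − €1000.00) = €108.80 + 18.88% × €1941.00 = €475.26

€475.26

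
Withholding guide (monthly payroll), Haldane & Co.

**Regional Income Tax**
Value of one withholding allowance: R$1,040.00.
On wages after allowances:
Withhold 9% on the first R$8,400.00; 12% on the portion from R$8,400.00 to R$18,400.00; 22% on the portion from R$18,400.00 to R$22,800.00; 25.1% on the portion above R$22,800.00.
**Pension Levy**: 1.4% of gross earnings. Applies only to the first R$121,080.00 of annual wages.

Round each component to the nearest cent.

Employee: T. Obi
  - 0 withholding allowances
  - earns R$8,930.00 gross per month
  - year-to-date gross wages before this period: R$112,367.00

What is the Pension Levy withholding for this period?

Pension Levy: cap R$121,080.00 − YTD R$112,367.00 = R$8,713.00 subject; 1.4% × R$8,713.00 = R$121.98

R$121.98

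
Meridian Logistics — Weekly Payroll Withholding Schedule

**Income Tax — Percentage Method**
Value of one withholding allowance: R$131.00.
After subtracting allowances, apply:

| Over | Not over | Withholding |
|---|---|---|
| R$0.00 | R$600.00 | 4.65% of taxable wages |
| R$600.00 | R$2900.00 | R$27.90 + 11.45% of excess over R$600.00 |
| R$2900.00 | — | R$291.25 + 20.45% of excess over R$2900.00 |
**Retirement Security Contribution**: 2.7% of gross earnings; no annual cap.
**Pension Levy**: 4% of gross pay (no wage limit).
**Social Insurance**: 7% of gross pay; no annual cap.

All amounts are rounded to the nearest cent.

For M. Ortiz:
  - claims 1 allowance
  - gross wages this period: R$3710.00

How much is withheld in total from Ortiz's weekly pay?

Income Tax: taxable = R$3710.00 − 1×R$131.00 = R$3579.00
  R$291.25 + 20.45% × (R$3579.00 − R$2900.00) = R$291.25 + 20.45% × R$679.00 = R$430.11
Retirement Security Contribution: 2.7% × R$3710.00 = R$100.17
Pension Levy: 4% × R$3710.00 = R$148.40
Social Insurance: 7% × R$3710.00 = R$259.70
Total: R$430.11 + R$100.17 + R$148.40 + R$259.70 = R$938.38

R$938.38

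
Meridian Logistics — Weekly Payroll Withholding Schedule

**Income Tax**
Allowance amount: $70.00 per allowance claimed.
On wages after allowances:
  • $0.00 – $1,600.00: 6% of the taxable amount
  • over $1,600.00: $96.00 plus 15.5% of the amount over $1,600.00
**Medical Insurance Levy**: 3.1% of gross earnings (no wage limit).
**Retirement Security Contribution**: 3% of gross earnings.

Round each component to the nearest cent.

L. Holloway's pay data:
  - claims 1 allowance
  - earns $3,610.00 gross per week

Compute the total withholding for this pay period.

$616.91

Income Tax: taxable = $3,610.00 − 1×$70.00 = $3,540.00
  $96.00 + 15.5% × ($3,540.00 − $1,600.00) = $96.00 + 15.5% × $1,940.00 = $396.70
Medical Insurance Levy: 3.1% × $3,610.00 = $111.91
Retirement Security Contribution: 3% × $3,610.00 = $108.30
Total: $396.70 + $111.91 + $108.30 = $616.91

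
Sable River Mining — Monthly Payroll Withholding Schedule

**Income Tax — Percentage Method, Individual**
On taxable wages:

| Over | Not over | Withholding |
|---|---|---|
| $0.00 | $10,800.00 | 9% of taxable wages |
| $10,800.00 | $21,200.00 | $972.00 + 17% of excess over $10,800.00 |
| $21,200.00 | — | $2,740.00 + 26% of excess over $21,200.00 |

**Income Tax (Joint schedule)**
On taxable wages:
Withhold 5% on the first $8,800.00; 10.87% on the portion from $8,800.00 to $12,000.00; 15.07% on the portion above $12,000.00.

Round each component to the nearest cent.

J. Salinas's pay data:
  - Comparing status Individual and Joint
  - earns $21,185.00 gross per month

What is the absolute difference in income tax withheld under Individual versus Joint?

$565.43

Income Tax (Individual): taxable = $21,185.00
  $972.00 + 17% × ($21,185.00 − $10,800.00) = $972.00 + 17% × $10,385.00 = $2,737.45
Income Tax (Joint): taxable = $21,185.00
  $787.84 + 15.07% × ($21,185.00 − $12,000.00) = $787.84 + 15.07% × $9,185.00 = $2,172.02
Difference: |$2,737.45 − $2,172.02| = $565.43 (higher under Individual)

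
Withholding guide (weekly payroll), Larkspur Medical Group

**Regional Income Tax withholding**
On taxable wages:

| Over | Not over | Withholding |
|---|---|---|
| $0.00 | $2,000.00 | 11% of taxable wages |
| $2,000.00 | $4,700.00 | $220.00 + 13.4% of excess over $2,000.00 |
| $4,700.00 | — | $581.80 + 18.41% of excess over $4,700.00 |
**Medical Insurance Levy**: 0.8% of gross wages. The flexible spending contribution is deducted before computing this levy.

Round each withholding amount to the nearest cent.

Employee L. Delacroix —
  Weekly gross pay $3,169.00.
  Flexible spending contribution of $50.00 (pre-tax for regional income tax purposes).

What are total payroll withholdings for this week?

$394.90

Regional Income Tax: taxable = $3,169.00 − $50.00 = $3,119.00
  $220.00 + 13.4% × ($3,119.00 − $2,000.00) = $220.00 + 13.4% × $1,119.00 = $369.95
Medical Insurance Levy: 0.8% × $3,119.00 = $24.95
Total: $369.95 + $24.95 = $394.90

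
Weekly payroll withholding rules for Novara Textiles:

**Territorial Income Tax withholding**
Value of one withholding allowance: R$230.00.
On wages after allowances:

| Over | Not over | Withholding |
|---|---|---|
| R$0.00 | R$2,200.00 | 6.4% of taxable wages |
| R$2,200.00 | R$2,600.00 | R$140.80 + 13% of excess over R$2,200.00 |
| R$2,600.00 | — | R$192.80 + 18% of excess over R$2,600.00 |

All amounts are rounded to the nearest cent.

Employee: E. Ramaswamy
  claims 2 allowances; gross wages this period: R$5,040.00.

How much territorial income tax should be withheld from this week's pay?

R$549.20

Territorial Income Tax: taxable = R$5,040.00 − 2×R$230.00 = R$4,580.00
  R$192.80 + 18% × (R$4,580.00 − R$2,600.00) = R$192.80 + 18% × R$1,980.00 = R$549.20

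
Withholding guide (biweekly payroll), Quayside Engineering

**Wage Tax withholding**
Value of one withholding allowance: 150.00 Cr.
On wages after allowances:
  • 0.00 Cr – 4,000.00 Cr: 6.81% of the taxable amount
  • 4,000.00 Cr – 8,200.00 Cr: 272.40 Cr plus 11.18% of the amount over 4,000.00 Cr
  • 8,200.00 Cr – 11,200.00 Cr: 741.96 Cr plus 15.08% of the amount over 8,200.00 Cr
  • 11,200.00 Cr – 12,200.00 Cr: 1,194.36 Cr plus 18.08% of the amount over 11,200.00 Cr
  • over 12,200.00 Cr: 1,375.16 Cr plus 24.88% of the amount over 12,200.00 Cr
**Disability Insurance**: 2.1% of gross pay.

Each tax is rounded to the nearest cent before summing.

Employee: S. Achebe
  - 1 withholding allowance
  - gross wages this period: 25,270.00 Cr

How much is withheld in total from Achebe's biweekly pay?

5,120.33 Cr

Wage Tax: taxable = 25,270.00 Cr − 1×150.00 Cr = 25,120.00 Cr
  1,375.16 Cr + 24.88% × (25,120.00 Cr − 12,200.00 Cr) = 1,375.16 Cr + 24.88% × 12,920.00 Cr = 4,589.66 Cr
Disability Insurance: 2.1% × 25,270.00 Cr = 530.67 Cr
Total: 4,589.66 Cr + 530.67 Cr = 5,120.33 Cr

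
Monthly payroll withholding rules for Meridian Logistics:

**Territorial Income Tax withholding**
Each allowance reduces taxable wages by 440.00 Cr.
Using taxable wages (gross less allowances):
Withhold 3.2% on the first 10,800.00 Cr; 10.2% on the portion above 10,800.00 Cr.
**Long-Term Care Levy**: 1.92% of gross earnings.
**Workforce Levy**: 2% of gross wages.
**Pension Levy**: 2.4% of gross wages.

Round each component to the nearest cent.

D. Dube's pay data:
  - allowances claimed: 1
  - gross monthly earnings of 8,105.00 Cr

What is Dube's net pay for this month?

Territorial Income Tax: taxable = 8,105.00 Cr − 1×440.00 Cr = 7,665.00 Cr
  3.2% × 7,665.00 Cr = 245.28 Cr
Long-Term Care Levy: 1.92% × 8,105.00 Cr = 155.62 Cr
Workforce Levy: 2% × 8,105.00 Cr = 162.10 Cr
Pension Levy: 2.4% × 8,105.00 Cr = 194.52 Cr
Total withheld: 245.28 Cr + 155.62 Cr + 162.10 Cr + 194.52 Cr = 757.52 Cr
Net pay: 8,105.00 Cr − 757.52 Cr = 7,347.48 Cr

7,347.48 Cr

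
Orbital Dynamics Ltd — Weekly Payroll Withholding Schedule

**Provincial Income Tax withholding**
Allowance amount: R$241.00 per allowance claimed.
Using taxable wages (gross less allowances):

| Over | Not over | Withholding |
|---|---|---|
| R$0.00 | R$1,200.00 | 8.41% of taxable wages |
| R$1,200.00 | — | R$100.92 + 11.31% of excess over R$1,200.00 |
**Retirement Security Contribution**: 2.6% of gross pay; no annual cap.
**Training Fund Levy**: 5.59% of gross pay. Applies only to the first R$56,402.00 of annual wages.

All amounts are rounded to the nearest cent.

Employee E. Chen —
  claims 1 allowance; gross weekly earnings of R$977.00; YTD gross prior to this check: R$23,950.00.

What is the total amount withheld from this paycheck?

R$141.91

Provincial Income Tax: taxable = R$977.00 − 1×R$241.00 = R$736.00
  8.41% × R$736.00 = R$61.90
Retirement Security Contribution: 2.6% × R$977.00 = R$25.40
Training Fund Levy: 5.59% × R$977.00 = R$54.61
Total: R$61.90 + R$25.40 + R$54.61 = R$141.91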